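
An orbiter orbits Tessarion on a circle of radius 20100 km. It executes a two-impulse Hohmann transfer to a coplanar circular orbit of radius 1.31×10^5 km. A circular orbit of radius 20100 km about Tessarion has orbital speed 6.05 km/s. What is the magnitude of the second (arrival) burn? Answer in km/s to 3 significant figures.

From the circular-orbit relation v² = μ/r at r = 20100 km: μ = v²r = (6.05)² × 20100 = 7.35710×10^5 km³/s².
Transfer-ellipse semi-major axis a_t = (r₁ + r₂)/2 = (20100 + 1.310×10^5)/2 = 75550 km.
Circular speed at r = 1.310×10^5 km: v_c = √(μ/r) = 2.3698 km/s.
Transfer-orbit speed at the same r (vis-viva, a = a_t): v_t = √[μ(2/r − 1/a_t)] = 1.2224 km/s.
Δv₂ = |v_t − v_c| = |1.2224 − 2.3698| = 1.147 km/s.

Δv₂ = 1.15 km/s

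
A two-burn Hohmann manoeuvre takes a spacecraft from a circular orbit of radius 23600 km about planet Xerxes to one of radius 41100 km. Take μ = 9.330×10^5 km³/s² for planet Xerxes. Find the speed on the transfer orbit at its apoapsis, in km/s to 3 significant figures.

v = 4.07 km/s

The Hohmann ellipse has a_t = (r₁ + r₂)/2 = 32350 km.
At apoapsis, r = 41100 km.
From the vis-viva equation, v = √[μ(2/r − 1/a_t)] = 4.069 km/s.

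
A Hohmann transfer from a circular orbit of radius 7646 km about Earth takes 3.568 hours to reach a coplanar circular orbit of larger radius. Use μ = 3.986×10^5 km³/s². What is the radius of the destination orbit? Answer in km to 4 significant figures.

r₂ = 29990 km

Transfer time t = 3.568 hours = 12844.8 s, and t = π√(a_t³/μ).
So a_t = (μ t²/π²)^(1/3) = (3.986×10^5 × (12844.8)² / π²)^(1/3) = 18818 km.
Since a_t = (r₁ + r₂)/2, r₂ = 2a_t − r₁ = 2×18818 − 7646 = 29990 km.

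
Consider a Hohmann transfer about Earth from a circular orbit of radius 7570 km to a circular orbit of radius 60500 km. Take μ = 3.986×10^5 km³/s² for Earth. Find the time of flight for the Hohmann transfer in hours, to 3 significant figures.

Transfer-ellipse semi-major axis a_t = (r₁ + r₂)/2 = (7570 + 60500)/2 = 34035 km.
Transfer time t = π√(a_t³/μ) = π√((34035)³ / 3.986×10^5) = 31240 s.
Converting: 31240 s ÷ 3600 s/hour = 8.68 hours.

t = 8.68 hours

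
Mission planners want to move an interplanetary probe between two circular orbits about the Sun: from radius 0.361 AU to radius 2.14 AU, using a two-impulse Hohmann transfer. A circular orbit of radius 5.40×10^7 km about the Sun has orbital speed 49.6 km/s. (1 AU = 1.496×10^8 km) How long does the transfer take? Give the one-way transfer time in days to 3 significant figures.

t = 255 days

From the circular-orbit relation v² = μ/r at r = 5.40×10^7 km: μ = v²r = (49.6)² × 5.40×10^7 = 1.32849×10^11 km³/s².
In km: r₁ = 0.361 × 1.496×10^8 = 5.40056×10^7 km; r₂ = 2.14 × 1.496×10^8 = 3.20144×10^8 km.
Transfer-ellipse semi-major axis a_t = (r₁ + r₂)/2 = (5.40056×10^7 + 3.20144×10^8)/2 = 1.870748×10^8 km.
Half the transfer-orbit period gives t = π√(a_t³/μ) = 2.205×10^7 s.
Converting: 2.205×10^7 s ÷ 86400 s/day = 255 days.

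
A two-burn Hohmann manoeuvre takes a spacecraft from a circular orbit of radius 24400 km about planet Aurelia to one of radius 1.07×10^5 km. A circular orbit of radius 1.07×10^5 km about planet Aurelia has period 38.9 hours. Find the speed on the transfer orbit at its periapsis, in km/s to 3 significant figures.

From Kepler's third law T² = 4π²r³/μ at r = 1.07×10^5 km, T = 38.9 hours = 38.9 × 3600 s = 1.4004×10^5 s: μ = 4π²r³/T² = 2.46608×10^6 km³/s².
Transfer-ellipse semi-major axis a_t = (r₁ + r₂)/2 = (24400 + 1.070×10^5)/2 = 65700 km.
At periapsis, r = 24400 km.
From the vis-viva equation, v = √[μ(2/r − 1/a_t)] = 12.83 km/s.

v = 12.8 km/s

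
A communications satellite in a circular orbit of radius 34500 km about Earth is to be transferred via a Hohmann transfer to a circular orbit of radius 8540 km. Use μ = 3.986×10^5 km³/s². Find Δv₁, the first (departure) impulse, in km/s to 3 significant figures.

Semi-major axis of the transfer orbit: a_t = (34500 + 8540)/2 = 21520 km.
On the circular orbit at r = 34500 km, v_c = √(μ/r) = 3.399 km/s.
Vis-viva on the transfer ellipse at r = 34500 km gives v_t = √[μ(2/r − 1/a_t)] = 2.141 km/s.
Δv₁ = |v_t − v_c| = |2.141 − 3.399| = 1.258 km/s.

Δv₁ = 1.26 km/s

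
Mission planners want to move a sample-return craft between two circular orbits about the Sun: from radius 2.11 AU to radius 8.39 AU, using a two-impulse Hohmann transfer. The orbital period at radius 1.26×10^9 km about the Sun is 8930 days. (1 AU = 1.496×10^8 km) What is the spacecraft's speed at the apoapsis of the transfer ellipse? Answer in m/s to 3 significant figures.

v = 6520 m/s

From Kepler's third law T² = 4π²r³/μ at r = 1.26×10^9 km, T = 8930 days = 8930 × 86400 s = 7.71552×10^8 s: μ = 4π²r³/T² = 1.32660×10^11 km³/s².
In km: r₁ = 2.11 × 1.496×10^8 = 3.15656×10^8 km; r₂ = 8.39 × 1.496×10^8 = 1.255144×10^9 km.
The Hohmann ellipse has a_t = (r₁ + r₂)/2 = 7.854×10^8 km.
At apoapsis, r = 1.255144×10^9 km.
Vis-viva: v = √[μ(2/r − 1/a_t)] = √[1.32660×10^11 × (2/1.255144×10^9 − 1/7.854×10^8)] = 6.518 km/s.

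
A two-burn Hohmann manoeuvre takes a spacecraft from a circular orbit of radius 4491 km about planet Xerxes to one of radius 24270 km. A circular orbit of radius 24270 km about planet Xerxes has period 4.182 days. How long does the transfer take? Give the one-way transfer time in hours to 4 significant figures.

t = 22.89 hours

From Kepler's third law T² = 4π²r³/μ at r = 24270 km, T = 4.182 days = 4.182 × 86400 s = 3.613248×10^5 s: μ = 4π²r³/T² = 4322.88 km³/s².
Transfer-ellipse semi-major axis a_t = (r₁ + r₂)/2 = (4491 + 24270)/2 = 14380.5 km.
Transfer time t = π√(a_t³/μ) = π√((14380.5)³ / 4322.88) = 82400 s.
Converting: 82400 s ÷ 3600 s/hour = 22.89 hours.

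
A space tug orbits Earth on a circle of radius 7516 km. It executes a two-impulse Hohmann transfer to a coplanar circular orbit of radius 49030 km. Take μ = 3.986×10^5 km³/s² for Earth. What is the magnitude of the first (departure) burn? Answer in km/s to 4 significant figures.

Transfer-ellipse semi-major axis a_t = (r₁ + r₂)/2 = (7516 + 49030)/2 = 28273 km.
Circular speed at r = 7516 km: v_c = √(μ/r) = 7.282 km/s.
Transfer-orbit speed at the same r (vis-viva, a = a_t): v_t = √[μ(2/r − 1/a_t)] = 9.590 km/s.
Δv₁ = |v_t − v_c| = |9.590 − 7.282| = 2.308 km/s.

Δv₁ = 2.308 km/s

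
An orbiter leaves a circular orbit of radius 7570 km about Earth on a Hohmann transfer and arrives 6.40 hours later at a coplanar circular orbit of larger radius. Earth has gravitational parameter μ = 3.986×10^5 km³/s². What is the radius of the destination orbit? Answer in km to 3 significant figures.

Transfer time t = 6.40 hours = 23040 s, and t = π√(a_t³/μ).
So a_t = (μ t²/π²)^(1/3) = (3.986×10^5 × (23040)² / π²)^(1/3) = 27780 km.
Since a_t = (r₁ + r₂)/2, r₂ = 2a_t − r₁ = 2×27780 − 7570 = 47990 km.

r₂ = 48000 km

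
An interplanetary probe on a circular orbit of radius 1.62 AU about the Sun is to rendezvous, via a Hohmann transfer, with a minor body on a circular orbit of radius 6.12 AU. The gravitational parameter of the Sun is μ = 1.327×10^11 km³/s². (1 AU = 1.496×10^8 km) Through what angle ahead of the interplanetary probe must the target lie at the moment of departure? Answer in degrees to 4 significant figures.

φ = 89.49°

In km: r₁ = 1.62 × 1.496×10^8 = 2.42352×10^8 km; r₂ = 6.12 × 1.496×10^8 = 9.15552×10^8 km.
Transfer-ellipse semi-major axis a_t = (r₁ + r₂)/2 = (2.42352×10^8 + 9.15552×10^8)/2 = 5.78952×10^8 km.
The half-period of the transfer ellipse is t = π√(a_t³/μ) = 1.20137×10^8 s.
The target's mean motion on its circular orbit is ω₂ = √(μ/r₂³) = 1.31496×10^-8 rad/s.
Angle swept by the target during transfer: ω₂·t = 1.57975 rad = 90.51°.
Arrival is 180° from departure on the ellipse, so φ = 180° − 90.51° = 89.49°.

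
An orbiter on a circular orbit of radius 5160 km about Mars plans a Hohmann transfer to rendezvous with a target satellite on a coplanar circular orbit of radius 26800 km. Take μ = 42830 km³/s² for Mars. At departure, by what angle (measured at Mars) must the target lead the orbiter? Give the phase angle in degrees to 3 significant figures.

φ = 97.1°

The Hohmann ellipse has a_t = (r₁ + r₂)/2 = 15980 km.
Transfer time t = π√(a_t³/μ) = 30665 s.
The target's mean motion on its circular orbit is ω₂ = √(μ/r₂³) = 4.7171×10^-5 rad/s.
Angle swept by the target during transfer: ω₂·t = 1.4465 rad = 82.88°.
The orbiter traverses 180° on the transfer ellipse, so the target must lead by 180° − 82.88° = 97.1°.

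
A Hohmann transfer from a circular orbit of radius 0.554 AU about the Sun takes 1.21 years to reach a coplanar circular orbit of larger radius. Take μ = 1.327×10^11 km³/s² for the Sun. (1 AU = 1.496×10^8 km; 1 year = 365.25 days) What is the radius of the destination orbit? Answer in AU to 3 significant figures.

In km: r₁ = 0.554 × 1.496×10^8 = 8.28784×10^7 km.
Transfer time t = 1.21 years × 365.25 × 86400 s = 3.8184696×10^7 s, and t = π√(a_t³/μ).
So a_t = (μ t²/π²)^(1/3) = (1.327×10^11 × (3.8184696×10^7)² / π²)^(1/3) = 2.6964×10^8 km.
Since a_t = (r₁ + r₂)/2, r₂ = 2a_t − r₁ = 2×2.6964×10^8 − 8.28784×10^7 = 4.564016×10^8 km.
In AU: r₂ = 4.564016×10^8 / 1.496×10^8 = 3.05 AU.

r₂ = 3.05 AU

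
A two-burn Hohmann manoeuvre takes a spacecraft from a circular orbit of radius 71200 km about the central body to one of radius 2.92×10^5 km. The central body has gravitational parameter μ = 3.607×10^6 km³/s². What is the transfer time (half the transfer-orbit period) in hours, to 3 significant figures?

t = 35.6 hours

The Hohmann ellipse has a_t = (r₁ + r₂)/2 = 1.816×10^5 km.
Half the transfer-orbit period gives t = π√(a_t³/μ) = 1.280×10^5 s.
Converting: 1.280×10^5 s ÷ 3600 s/hour = 35.6 hours.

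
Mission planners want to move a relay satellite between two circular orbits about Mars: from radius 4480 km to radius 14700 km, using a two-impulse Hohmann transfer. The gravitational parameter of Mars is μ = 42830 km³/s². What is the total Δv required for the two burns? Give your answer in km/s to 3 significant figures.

Transfer-ellipse semi-major axis a_t = (r₁ + r₂)/2 = (4480 + 14700)/2 = 9590 km.
At r₁ the circular-orbit speed is v₁ = √(μ/r₁) = 3.0920 km/s.
On the transfer ellipse at r₁, v² = μ(2/r − 1/a) gives v_p = √[μ(2/r₁ − 1/a_t)] = 3.8281 km/s.
First burn Δv₁ = |v_p − v₁| = 0.7361 km/s.
Circular speed at r₂: v₂ = √(μ/r₂) = 1.70693 km/s.
Transfer-orbit speed at r₂: v_a = √[μ(2/r₂ − 1/a_t)] = 1.16666 km/s.
Second burn Δv₂ = |v₂ − v_a| = 0.5403 km/s.
Δv = Δv₁ + Δv₂ = 0.7361 + 0.5403 = 1.276 km/s.

Δv = 1.28 km/s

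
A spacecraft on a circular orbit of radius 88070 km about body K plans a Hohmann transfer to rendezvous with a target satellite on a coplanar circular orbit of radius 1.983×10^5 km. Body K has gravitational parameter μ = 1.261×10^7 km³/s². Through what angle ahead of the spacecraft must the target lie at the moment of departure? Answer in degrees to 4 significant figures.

Semi-major axis of the transfer orbit: a_t = (88070 + 1.983×10^5)/2 = 1.43185×10^5 km.
The half-period of the transfer ellipse is t = π√(a_t³/μ) = 47933 s.
Target angular speed ω₂ = √(μ/r₂³) = 4.0214×10^-5 rad/s.
Angle swept by the target during transfer: ω₂·t = 1.9276 rad = 110.44°.
The spacecraft traverses 180° on the transfer ellipse, so the target must lead by 180° − 110.44° = 69.56°.

φ = 69.56°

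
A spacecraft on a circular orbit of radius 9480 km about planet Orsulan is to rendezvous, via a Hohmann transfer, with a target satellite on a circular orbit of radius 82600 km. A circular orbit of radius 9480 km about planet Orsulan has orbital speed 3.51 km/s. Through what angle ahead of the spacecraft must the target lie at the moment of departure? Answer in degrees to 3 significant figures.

From the circular-orbit relation v² = μ/r at r = 9480 km: μ = v²r = (3.51)² × 9480 = 1.16795×10^5 km³/s².
Transfer-ellipse semi-major axis a_t = (r₁ + r₂)/2 = (9480 + 82600)/2 = 46040 km.
Transfer time t = π√(a_t³/μ) = 90812 s.
Target angular speed ω₂ = √(μ/r₂³) = 1.4396×10^-5 rad/s.
Angle swept by the target during transfer: ω₂·t = 1.3073 rad = 74.90°.
Arrival is 180° from departure on the ellipse, so φ = 180° − 74.90° = 105°.

φ = 105°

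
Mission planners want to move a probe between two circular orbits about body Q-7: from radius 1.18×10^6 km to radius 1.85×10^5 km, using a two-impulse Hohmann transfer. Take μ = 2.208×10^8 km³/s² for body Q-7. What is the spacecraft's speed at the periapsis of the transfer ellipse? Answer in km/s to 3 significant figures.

Semi-major axis of the transfer orbit: a_t = (1.180×10^6 + 1.850×10^5)/2 = 6.825×10^5 km.
The periapsis of the transfer ellipse is at r = 1.850×10^5 km.
From the vis-viva equation, v = √[μ(2/r − 1/a_t)] = 45.43 km/s.

v = 45.4 km/s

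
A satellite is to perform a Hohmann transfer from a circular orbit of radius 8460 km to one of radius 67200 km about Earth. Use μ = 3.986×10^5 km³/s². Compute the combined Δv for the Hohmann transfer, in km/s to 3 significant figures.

Δv = 3.57 km/s

Semi-major axis of the transfer orbit: a_t = (8460 + 67200)/2 = 37830 km.
Circular speed at r₁: v₁ = √(μ/r₁) = √(3.986×10^5/8460) = 6.8641 km/s.
Transfer-orbit speed at r₁ (vis-viva equation): v_p = √[μ(2/r₁ − 1/a_t)] = 9.1485 km/s.
First burn Δv₁ = |v_p − v₁| = 2.284 km/s.
At r₂, v₂ = √(μ/r₂) = 2.4355 km/s.
Transfer-orbit speed at r₂: v_a = √[μ(2/r₂ − 1/a_t)] = 1.1517 km/s.
Second burn Δv₂ = |v₂ − v_a| = 1.284 km/s.
Total Δv = Δv₁ + Δv₂ = 3.568 km/s.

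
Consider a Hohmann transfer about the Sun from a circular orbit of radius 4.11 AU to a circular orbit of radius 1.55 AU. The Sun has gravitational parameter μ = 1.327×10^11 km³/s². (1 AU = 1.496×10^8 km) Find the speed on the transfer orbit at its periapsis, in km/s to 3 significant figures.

In km: r₁ = 4.11 × 1.496×10^8 = 6.14856×10^8 km; r₂ = 1.55 × 1.496×10^8 = 2.3188×10^8 km.
Semi-major axis of the transfer orbit: a_t = (6.14856×10^8 + 2.3188×10^8)/2 = 4.23368×10^8 km.
The periapsis of the transfer ellipse is at r = 2.3188×10^8 km.
From the vis-viva equation, v = √[μ(2/r − 1/a_t)] = 28.83 km/s.

v = 28.8 km/s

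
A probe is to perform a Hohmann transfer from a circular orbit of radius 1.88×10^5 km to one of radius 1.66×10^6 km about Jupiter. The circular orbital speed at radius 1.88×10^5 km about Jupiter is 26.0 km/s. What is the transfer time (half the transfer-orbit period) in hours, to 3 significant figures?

t = 68.8 hours

From the circular-orbit relation v² = μ/r at r = 1.88×10^5 km: μ = v²r = (26.0)² × 1.88×10^5 = 1.27088×10^8 km³/s².
The Hohmann ellipse has a_t = (r₁ + r₂)/2 = 9.240×10^5 km.
Transfer time t = π√(a_t³/μ) = π√((9.240×10^5)³ / 1.27088×10^8) = 2.4752×10^5 s.
Converting: 2.4752×10^5 s ÷ 3600 s/hour = 68.8 hours.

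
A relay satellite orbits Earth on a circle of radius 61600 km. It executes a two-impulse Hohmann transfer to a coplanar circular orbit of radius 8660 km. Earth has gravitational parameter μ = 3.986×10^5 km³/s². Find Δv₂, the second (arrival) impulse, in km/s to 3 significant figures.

Δv₂ = 2.20 km/s

Semi-major axis of the transfer orbit: a_t = (61600 + 8660)/2 = 35130 km.
On the circular orbit at r = 8660 km, v_c = √(μ/r) = 6.7844 km/s.
Vis-viva on the transfer ellipse at r = 8660 km gives v_t = √[μ(2/r − 1/a_t)] = 8.9838 km/s.
Δv₂ = |v_t − v_c| = |8.9838 − 6.7844| = 2.199 km/s.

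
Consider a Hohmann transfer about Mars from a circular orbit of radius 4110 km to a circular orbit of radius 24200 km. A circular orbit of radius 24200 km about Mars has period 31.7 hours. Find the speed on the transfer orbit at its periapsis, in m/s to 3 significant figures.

v = 4230 m/s

From Kepler's third law T² = 4π²r³/μ at r = 24200 km, T = 31.7 hours = 31.7 × 3600 s = 1.1412×10^5 s: μ = 4π²r³/T² = 42961.8 km³/s².
Semi-major axis of the transfer orbit: a_t = (4110 + 24200)/2 = 14155 km.
At periapsis, r = 4110 km.
From the vis-viva equation, v = √[μ(2/r − 1/a_t)] = 4.227 km/s.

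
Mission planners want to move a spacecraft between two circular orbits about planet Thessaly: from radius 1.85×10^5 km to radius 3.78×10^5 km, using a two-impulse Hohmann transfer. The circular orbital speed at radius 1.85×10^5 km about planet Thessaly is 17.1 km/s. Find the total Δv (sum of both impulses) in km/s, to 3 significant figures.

From the circular-orbit relation v² = μ/r at r = 1.85×10^5 km: μ = v²r = (17.1)² × 1.85×10^5 = 5.40959×10^7 km³/s².
The Hohmann ellipse has a_t = (r₁ + r₂)/2 = 2.815×10^5 km.
Circular speed at r₁: v₁ = √(μ/r₁) = √(5.40959×10^7/1.850×10^5) = 17.100 km/s.
On the transfer ellipse at r₁, vis-viva gives v_p = √[μ(2/r₁ − 1/a_t)] = 19.815 km/s.
First burn Δv₁ = |v_p − v₁| = 2.715 km/s.
At r₂, v₂ = √(μ/r₂) = 11.963 km/s.
Transfer-orbit speed at r₂: v_a = √[μ(2/r₂ − 1/a_t)] = 9.6980 km/s.
Second burn Δv₂ = |v₂ − v_a| = 2.265 km/s.
Total Δv = Δv₁ + Δv₂ = 4.980 km/s.

Δv = 4.98 km/s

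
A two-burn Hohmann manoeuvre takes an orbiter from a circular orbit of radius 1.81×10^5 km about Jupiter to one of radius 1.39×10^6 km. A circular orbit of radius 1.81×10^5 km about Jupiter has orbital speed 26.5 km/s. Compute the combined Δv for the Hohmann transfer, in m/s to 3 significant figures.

Δv = 13700 m/s

From the circular-orbit relation v² = μ/r at r = 1.81×10^5 km: μ = v²r = (26.5)² × 1.81×10^5 = 1.27107×10^8 km³/s².
Transfer-ellipse semi-major axis a_t = (r₁ + r₂)/2 = (1.810×10^5 + 1.390×10^6)/2 = 7.855×10^5 km.
At r₁ the circular-orbit speed is v₁ = √(μ/r₁) = 26.500 km/s.
Transfer-orbit speed at r₁ (vis-viva equation): v_p = √[μ(2/r₁ − 1/a_t)] = 35.252 km/s.
First burn Δv₁ = |v_p − v₁| = 8.752 km/s.
At r₂, v₂ = √(μ/r₂) = 9.5626 km/s.
Transfer-orbit speed at r₂: v_a = √[μ(2/r₂ − 1/a_t)] = 4.5903 km/s.
Second burn Δv₂ = |v₂ − v_a| = 4.972 km/s.
Δv = Δv₁ + Δv₂ = 8.752 + 4.972 = 13.72 km/s.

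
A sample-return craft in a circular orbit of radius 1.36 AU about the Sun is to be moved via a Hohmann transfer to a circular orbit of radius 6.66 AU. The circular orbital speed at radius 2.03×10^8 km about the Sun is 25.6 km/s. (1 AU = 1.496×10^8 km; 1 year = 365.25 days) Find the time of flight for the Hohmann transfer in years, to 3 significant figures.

From the circular-orbit relation v² = μ/r at r = 2.03×10^8 km: μ = v²r = (25.6)² × 2.03×10^8 = 1.33038×10^11 km³/s².
In km: r₁ = 1.36 × 1.496×10^8 = 2.03456×10^8 km; r₂ = 6.66 × 1.496×10^8 = 9.96336×10^8 km.
The Hohmann ellipse has a_t = (r₁ + r₂)/2 = 5.99896×10^8 km.
Half the transfer-orbit period gives t = π√(a_t³/μ) = 1.266×10^8 s.
Converting: 1.266×10^8 s ÷ 3.15576×10^7 s/year (365.25 × 86400) = 4.01 years.

t = 4.01 years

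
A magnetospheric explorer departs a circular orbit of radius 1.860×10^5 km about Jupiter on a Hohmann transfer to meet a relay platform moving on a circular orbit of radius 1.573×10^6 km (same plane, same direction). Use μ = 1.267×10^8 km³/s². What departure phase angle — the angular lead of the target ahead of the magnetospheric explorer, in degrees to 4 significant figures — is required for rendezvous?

Transfer-ellipse semi-major axis a_t = (r₁ + r₂)/2 = (1.860×10^5 + 1.573×10^6)/2 = 8.795×10^5 km.
The half-period of the transfer ellipse is t = π√(a_t³/μ) = 2.30205×10^5 s.
The target's mean motion on its circular orbit is ω₂ = √(μ/r₂³) = 5.70552×10^-6 rad/s.
Angle swept by the target during transfer: ω₂·t = 1.31344 rad = 75.255°.
Arrival is 180° from departure on the ellipse, so φ = 180° − 75.255° = 104.7°.

φ = 104.7°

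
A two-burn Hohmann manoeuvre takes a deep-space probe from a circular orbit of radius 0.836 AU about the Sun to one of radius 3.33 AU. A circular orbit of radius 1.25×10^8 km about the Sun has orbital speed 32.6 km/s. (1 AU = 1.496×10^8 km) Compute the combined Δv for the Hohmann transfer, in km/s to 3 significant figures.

From the circular-orbit relation v² = μ/r at r = 1.25×10^8 km: μ = v²r = (32.6)² × 1.25×10^8 = 1.32845×10^11 km³/s².
In km: r₁ = 0.836 × 1.496×10^8 = 1.250656×10^8 km; r₂ = 3.33 × 1.496×10^8 = 4.98168×10^8 km.
Semi-major axis of the transfer orbit: a_t = (1.250656×10^8 + 4.98168×10^8)/2 = 3.116168×10^8 km.
At r₁ the circular-orbit speed is v₁ = √(μ/r₁) = 32.591 km/s.
On the transfer ellipse at r₁, v² = μ(2/r − 1/a) gives v_p = √[μ(2/r₁ − 1/a_t)] = 41.208 km/s.
First burn Δv₁ = |v_p − v₁| = 8.617 km/s.
Circular speed at r₂: v₂ = √(μ/r₂) = 16.330 km/s.
Transfer-orbit speed at r₂: v_a = √[μ(2/r₂ − 1/a_t)] = 10.345 km/s.
Second burn Δv₂ = |v₂ − v_a| = 5.985 km/s.
Δv = Δv₁ + Δv₂ = 8.617 + 5.985 = 14.60 km/s.

Δv = 14.6 km/s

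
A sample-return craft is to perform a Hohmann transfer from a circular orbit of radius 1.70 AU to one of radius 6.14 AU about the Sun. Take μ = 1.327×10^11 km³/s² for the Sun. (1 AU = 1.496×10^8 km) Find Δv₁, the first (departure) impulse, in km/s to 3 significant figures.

In km: r₁ = 1.70 × 1.496×10^8 = 2.5432×10^8 km; r₂ = 6.14 × 1.496×10^8 = 9.18544×10^8 km.
Transfer-ellipse semi-major axis a_t = (r₁ + r₂)/2 = (2.5432×10^8 + 9.18544×10^8)/2 = 5.86432×10^8 km.
On the circular orbit at r = 2.5432×10^8 km, v_c = √(μ/r) = 22.8426 km/s.
Transfer-orbit speed at the same r (vis-viva, a = a_t): v_t = √[μ(2/r − 1/a_t)] = 28.5882 km/s.
Δv₁ = |v_t − v_c| = |28.5882 − 22.8426| = 5.746 km/s.

Δv₁ = 5.75 km/s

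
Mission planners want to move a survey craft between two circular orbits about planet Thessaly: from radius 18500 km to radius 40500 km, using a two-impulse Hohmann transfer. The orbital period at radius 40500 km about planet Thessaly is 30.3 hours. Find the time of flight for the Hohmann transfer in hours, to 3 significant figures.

t = 9.42 hours

From Kepler's third law T² = 4π²r³/μ at r = 40500 km, T = 30.3 hours = 30.3 × 3600 s = 1.0908×10^5 s: μ = 4π²r³/T² = 2.20412×10^5 km³/s².
Semi-major axis of the transfer orbit: a_t = (18500 + 40500)/2 = 29500 km.
By Kepler's third law the transfer-orbit period is T = 2π√(a_t³/μ), so t = T/2 = 33910 s.
Converting: 33910 s ÷ 3600 s/hour = 9.42 hours.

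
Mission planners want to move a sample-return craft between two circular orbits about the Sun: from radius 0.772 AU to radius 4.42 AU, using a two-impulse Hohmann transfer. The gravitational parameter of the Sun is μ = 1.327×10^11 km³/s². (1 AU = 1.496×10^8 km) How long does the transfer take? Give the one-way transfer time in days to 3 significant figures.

t = 764 days

In km: r₁ = 0.772 × 1.496×10^8 = 1.154912×10^8 km; r₂ = 4.42 × 1.496×10^8 = 6.61232×10^8 km.
The Hohmann ellipse has a_t = (r₁ + r₂)/2 = 3.883616×10^8 km.
Transfer time t = π√(a_t³/μ) = π√((3.883616×10^8)³ / 1.327×10^11) = 6.600×10^7 s.
Converting: 6.600×10^7 s ÷ 86400 s/day = 764 days.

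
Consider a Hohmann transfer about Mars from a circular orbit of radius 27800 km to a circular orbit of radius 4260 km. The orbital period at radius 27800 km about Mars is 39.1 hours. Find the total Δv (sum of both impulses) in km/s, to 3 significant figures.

From Kepler's third law T² = 4π²r³/μ at r = 27800 km, T = 39.1 hours = 39.1 × 3600 s = 1.4076×10^5 s: μ = 4π²r³/T² = 42809.1 km³/s².
Transfer-ellipse semi-major axis a_t = (r₁ + r₂)/2 = (27800 + 4260)/2 = 16030 km.
Circular speed at r₁: v₁ = √(μ/r₁) = √(42809.1/27800) = 1.2409 km/s.
On the transfer ellipse at r₁, vis-viva gives v_a = √[μ(2/r₁ − 1/a_t)] = 0.63971 km/s.
First burn Δv₁ = |v_a − v₁| = 0.6012 km/s.
Circular speed at r₂: v₂ = √(μ/r₂) = 3.170 km/s.
Transfer-orbit speed at r₂: v_p = √[μ(2/r₂ − 1/a_t)] = 4.175 km/s.
Second burn Δv₂ = |v₂ − v_p| = 1.005 km/s.
Δv = Δv₁ + Δv₂ = 0.6012 + 1.005 = 1.606 km/s.

Δv = 1.61 km/s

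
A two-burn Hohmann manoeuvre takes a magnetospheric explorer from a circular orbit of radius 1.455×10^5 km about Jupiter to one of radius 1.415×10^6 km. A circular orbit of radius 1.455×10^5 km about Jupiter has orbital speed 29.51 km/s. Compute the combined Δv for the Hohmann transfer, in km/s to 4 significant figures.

From the circular-orbit relation v² = μ/r at r = 1.455×10^5 km: μ = v²r = (29.51)² × 1.455×10^5 = 1.26707×10^8 km³/s².
The Hohmann ellipse has a_t = (r₁ + r₂)/2 = 7.8025×10^5 km.
Circular speed at r₁: v₁ = √(μ/r₁) = √(1.26707×10^8/1.455×10^5) = 29.51 km/s.
Transfer-orbit speed at r₁ (vis-viva equation): v_p = √[μ(2/r₁ − 1/a_t)] = 39.74 km/s.
First burn Δv₁ = |v_p − v₁| = 10.23 km/s.
Circular speed at r₂: v₂ = √(μ/r₂) = 9.462862 km/s.
Transfer-orbit speed at r₂: v_a = √[μ(2/r₂ − 1/a_t)] = 4.086364 km/s.
Second burn Δv₂ = |v₂ − v_a| = 5.376 km/s.
Total Δv = Δv₁ + Δv₂ = 15.61 km/s.

Δv = 15.61 km/s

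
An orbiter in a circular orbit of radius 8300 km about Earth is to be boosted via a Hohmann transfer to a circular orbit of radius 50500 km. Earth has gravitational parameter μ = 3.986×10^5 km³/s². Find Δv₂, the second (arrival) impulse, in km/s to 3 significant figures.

Δv₂ = 1.32 km/s

The Hohmann ellipse has a_t = (r₁ + r₂)/2 = 29400 km.
On the circular orbit at r = 50500 km, v_c = √(μ/r) = 2.8095 km/s.
Vis-viva on the transfer ellipse at r = 50500 km gives v_t = √[μ(2/r − 1/a_t)] = 1.4928 km/s.
Δv₂ = |v_t − v_c| = |1.4928 − 2.8095| = 1.317 km/s.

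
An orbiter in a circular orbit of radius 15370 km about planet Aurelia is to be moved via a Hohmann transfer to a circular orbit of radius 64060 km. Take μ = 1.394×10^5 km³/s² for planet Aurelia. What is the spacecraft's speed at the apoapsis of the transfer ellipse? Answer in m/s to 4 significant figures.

The Hohmann ellipse has a_t = (r₁ + r₂)/2 = 39715 km.
The apoapsis of the transfer ellipse is at r = 64060 km.
Applying v² = μ(2/r − 1/a_t): v = 0.9177 km/s.

v = 917.7 m/s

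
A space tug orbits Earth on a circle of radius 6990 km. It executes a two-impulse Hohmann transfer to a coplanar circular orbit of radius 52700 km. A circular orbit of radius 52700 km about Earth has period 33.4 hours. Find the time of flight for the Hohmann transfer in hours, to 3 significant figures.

From Kepler's third law T² = 4π²r³/μ at r = 52700 km, T = 33.4 hours = 33.4 × 3600 s = 1.2024×10^5 s: μ = 4π²r³/T² = 3.99663×10^5 km³/s².
Transfer-ellipse semi-major axis a_t = (r₁ + r₂)/2 = (6990 + 52700)/2 = 29845 km.
Half the transfer-orbit period gives t = π√(a_t³/μ) = 25620 s.
Converting: 25620 s ÷ 3600 s/hour = 7.12 hours.

t = 7.12 hours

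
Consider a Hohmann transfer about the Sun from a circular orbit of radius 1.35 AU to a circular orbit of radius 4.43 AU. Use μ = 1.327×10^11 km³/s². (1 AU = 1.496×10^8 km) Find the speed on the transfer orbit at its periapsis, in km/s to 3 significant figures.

v = 31.7 km/s

In km: r₁ = 1.35 × 1.496×10^8 = 2.0196×10^8 km; r₂ = 4.43 × 1.496×10^8 = 6.62728×10^8 km.
Semi-major axis of the transfer orbit: a_t = (2.0196×10^8 + 6.62728×10^8)/2 = 4.32344×10^8 km.
The periapsis of the transfer ellipse is at r = 2.0196×10^8 km.
Applying v² = μ(2/r − 1/a_t): v = 31.74 km/s.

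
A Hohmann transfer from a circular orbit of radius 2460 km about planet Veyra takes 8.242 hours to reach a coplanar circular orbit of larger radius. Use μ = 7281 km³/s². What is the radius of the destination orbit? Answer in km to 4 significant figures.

r₂ = 14860 km

Transfer time t = 8.242 hours = 29671.2 s, and t = π√(a_t³/μ).
So a_t = (μ t²/π²)^(1/3) = (7281 × (29671.2)² / π²)^(1/3) = 8660.1 km.
Since a_t = (r₁ + r₂)/2, r₂ = 2a_t − r₁ = 2×8660.1 − 2460 = 14860.2 km.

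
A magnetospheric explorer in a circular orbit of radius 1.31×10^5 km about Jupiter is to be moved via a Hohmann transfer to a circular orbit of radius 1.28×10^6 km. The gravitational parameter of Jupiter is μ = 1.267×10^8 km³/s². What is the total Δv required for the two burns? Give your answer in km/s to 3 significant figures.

Transfer-ellipse semi-major axis a_t = (r₁ + r₂)/2 = (1.310×10^5 + 1.280×10^6)/2 = 7.055×10^5 km.
Circular speed at r₁: v₁ = √(μ/r₁) = √(1.267×10^8/1.310×10^5) = 31.10 km/s.
Transfer-orbit speed at r₁ (vis-viva equation): v_p = √[μ(2/r₁ − 1/a_t)] = 41.89 km/s.
First burn Δv₁ = |v_p − v₁| = 10.79 km/s.
Circular speed at r₂: v₂ = √(μ/r₂) = 9.949 km/s.
Transfer-orbit speed at r₂: v_a = √[μ(2/r₂ − 1/a_t)] = 4.287 km/s.
Second burn Δv₂ = |v₂ − v_a| = 5.662 km/s.
Δv = Δv₁ + Δv₂ = 10.79 + 5.662 = 16.45 km/s.

Δv = 16.5 km/s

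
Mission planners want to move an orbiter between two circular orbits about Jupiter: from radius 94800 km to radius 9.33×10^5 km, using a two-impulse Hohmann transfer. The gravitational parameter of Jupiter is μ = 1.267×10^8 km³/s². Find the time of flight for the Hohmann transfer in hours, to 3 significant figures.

The Hohmann ellipse has a_t = (r₁ + r₂)/2 = 5.139×10^5 km.
Transfer time t = π√(a_t³/μ) = π√((5.139×10^5)³ / 1.267×10^8) = 1.028×10^5 s.
Converting: 1.028×10^5 s ÷ 3600 s/hour = 28.6 hours.

t = 28.6 hours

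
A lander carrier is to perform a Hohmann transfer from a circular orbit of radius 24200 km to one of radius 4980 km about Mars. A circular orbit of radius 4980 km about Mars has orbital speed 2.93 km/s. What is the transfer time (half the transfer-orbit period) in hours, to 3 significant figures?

t = 7.44 hours

From the circular-orbit relation v² = μ/r at r = 4980 km: μ = v²r = (2.93)² × 4980 = 42752.8 km³/s².
Transfer-ellipse semi-major axis a_t = (r₁ + r₂)/2 = (24200 + 4980)/2 = 14590 km.
Transfer time t = π√(a_t³/μ) = π√((14590)³ / 42752.8) = 26780 s.
Converting: 26780 s ÷ 3600 s/hour = 7.44 hours.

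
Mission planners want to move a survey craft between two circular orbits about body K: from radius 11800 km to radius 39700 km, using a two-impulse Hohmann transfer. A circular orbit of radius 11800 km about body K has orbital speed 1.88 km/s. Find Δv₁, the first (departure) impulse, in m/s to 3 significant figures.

From the circular-orbit relation v² = μ/r at r = 11800 km: μ = v²r = (1.88)² × 11800 = 41705.9 km³/s².
Transfer-ellipse semi-major axis a_t = (r₁ + r₂)/2 = (11800 + 39700)/2 = 25750 km.
On the circular orbit at r = 11800 km, v_c = √(μ/r) = 1.8800 km/s.
Vis-viva on the transfer ellipse at r = 11800 km gives v_t = √[μ(2/r − 1/a_t)] = 2.3343 km/s.
Δv₁ = |v_t − v_c| = |2.3343 − 1.8800| = 0.4543 km/s.

Δv₁ = 454 m/s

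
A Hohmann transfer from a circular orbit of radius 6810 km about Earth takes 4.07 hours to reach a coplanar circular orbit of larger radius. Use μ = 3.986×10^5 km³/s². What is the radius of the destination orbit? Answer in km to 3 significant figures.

r₂ = 34300 km

Transfer time t = 4.07 hours = 14652 s, and t = π√(a_t³/μ).
So a_t = (μ t²/π²)^(1/3) = (3.986×10^5 × (14652)² / π²)^(1/3) = 20544 km.
Since a_t = (r₁ + r₂)/2, r₂ = 2a_t − r₁ = 2×20544 − 6810 = 34278 km.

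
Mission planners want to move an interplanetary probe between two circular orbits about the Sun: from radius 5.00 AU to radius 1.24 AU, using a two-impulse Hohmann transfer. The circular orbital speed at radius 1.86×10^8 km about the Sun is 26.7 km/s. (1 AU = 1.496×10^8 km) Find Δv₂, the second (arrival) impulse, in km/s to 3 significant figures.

From the circular-orbit relation v² = μ/r at r = 1.86×10^8 km: μ = v²r = (26.7)² × 1.86×10^8 = 1.32598×10^11 km³/s².
In km: r₁ = 5.00 × 1.496×10^8 = 7.480×10^8 km; r₂ = 1.24 × 1.496×10^8 = 1.85504×10^8 km.
Transfer-ellipse semi-major axis a_t = (r₁ + r₂)/2 = (7.480×10^8 + 1.85504×10^8)/2 = 4.66752×10^8 km.
Circular speed at r = 1.85504×10^8 km: v_c = √(μ/r) = 26.74 km/s.
Transfer-orbit speed at the same r (vis-viva, a = a_t): v_t = √[μ(2/r − 1/a_t)] = 33.85 km/s.
Δv₂ = |v_t − v_c| = |33.85 − 26.74| = 7.110 km/s.

Δv₂ = 7.11 km/s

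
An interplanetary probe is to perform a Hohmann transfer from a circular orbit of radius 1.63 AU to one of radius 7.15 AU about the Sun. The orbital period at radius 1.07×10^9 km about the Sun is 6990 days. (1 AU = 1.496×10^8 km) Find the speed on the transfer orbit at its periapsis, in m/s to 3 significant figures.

From Kepler's third law T² = 4π²r³/μ at r = 1.07×10^9 km, T = 6990 days = 6990 × 86400 s = 6.03936×10^8 s: μ = 4π²r³/T² = 1.32596×10^11 km³/s².
In km: r₁ = 1.63 × 1.496×10^8 = 2.43848×10^8 km; r₂ = 7.15 × 1.496×10^8 = 1.06964×10^9 km.
Transfer-ellipse semi-major axis a_t = (r₁ + r₂)/2 = (2.43848×10^8 + 1.06964×10^9)/2 = 6.56744×10^8 km.
The periapsis of the transfer ellipse is at r = 2.43848×10^8 km.
From the vis-viva equation, v = √[μ(2/r − 1/a_t)] = 29.76 km/s.

v = 29800 m/s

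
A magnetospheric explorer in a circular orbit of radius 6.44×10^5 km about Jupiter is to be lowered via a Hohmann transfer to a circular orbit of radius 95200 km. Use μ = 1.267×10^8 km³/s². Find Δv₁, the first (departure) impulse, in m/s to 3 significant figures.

The Hohmann ellipse has a_t = (r₁ + r₂)/2 = 3.696×10^5 km.
Circular speed at r = 6.440×10^5 km: v_c = √(μ/r) = 14.0264 km/s.
Vis-viva on the transfer ellipse at r = 6.440×10^5 km gives v_t = √[μ(2/r − 1/a_t)] = 7.11865 km/s.
Δv₁ = |v_t − v_c| = |7.11865 − 14.0264| = 6.908 km/s.

Δv₁ = 6910 m/s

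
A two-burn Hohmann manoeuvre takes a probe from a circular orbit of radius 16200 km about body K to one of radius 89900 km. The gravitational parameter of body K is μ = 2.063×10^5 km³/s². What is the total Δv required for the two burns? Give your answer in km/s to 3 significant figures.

Δv = 1.75 km/s

Semi-major axis of the transfer orbit: a_t = (16200 + 89900)/2 = 53050 km.
Circular speed at r₁: v₁ = √(μ/r₁) = √(2.063×10^5/16200) = 3.5686 km/s.
Transfer-orbit speed at r₁ (vis-viva): v_p = √[μ(2/r₁ − 1/a_t)] = 4.6455 km/s.
First burn Δv₁ = |v_p − v₁| = 1.077 km/s.
At r₂, v₂ = √(μ/r₂) = 1.51485 km/s.
Transfer-orbit speed at r₂: v_a = √[μ(2/r₂ − 1/a_t)] = 0.837114 km/s.
Second burn Δv₂ = |v₂ − v_a| = 0.6777 km/s.
Δv = Δv₁ + Δv₂ = 1.077 + 0.6777 = 1.755 km/s.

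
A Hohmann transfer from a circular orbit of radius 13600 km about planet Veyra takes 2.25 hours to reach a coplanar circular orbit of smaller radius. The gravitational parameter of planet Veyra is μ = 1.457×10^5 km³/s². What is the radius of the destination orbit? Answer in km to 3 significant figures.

r₂ = 6190 km

Transfer time t = 2.25 hours = 8100 s, and t = π√(a_t³/μ).
So a_t = (μ t²/π²)^(1/3) = (1.457×10^5 × (8100)² / π²)^(1/3) = 9894.1 km.
Since a_t = (r₁ + r₂)/2, r₂ = 2a_t − r₁ = 2×9894.1 − 13600 = 6188.2 km.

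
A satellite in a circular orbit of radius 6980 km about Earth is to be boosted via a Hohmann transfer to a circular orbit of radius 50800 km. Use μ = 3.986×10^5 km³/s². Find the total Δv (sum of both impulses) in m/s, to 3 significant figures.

The Hohmann ellipse has a_t = (r₁ + r₂)/2 = 28890 km.
At r₁ the circular-orbit speed is v₁ = √(μ/r₁) = 7.5569 km/s.
Transfer-orbit speed at r₁ (vis-viva): v_p = √[μ(2/r₁ − 1/a_t)] = 10.021 km/s.
First burn Δv₁ = |v_p − v₁| = 2.464 km/s.
At r₂, v₂ = √(μ/r₂) = 2.801 km/s.
Transfer-orbit speed at r₂: v_a = √[μ(2/r₂ − 1/a_t)] = 1.377 km/s.
Second burn Δv₂ = |v₂ − v_a| = 1.424 km/s.
Total Δv = Δv₁ + Δv₂ = 3.888 km/s.

Δv = 3890 m/s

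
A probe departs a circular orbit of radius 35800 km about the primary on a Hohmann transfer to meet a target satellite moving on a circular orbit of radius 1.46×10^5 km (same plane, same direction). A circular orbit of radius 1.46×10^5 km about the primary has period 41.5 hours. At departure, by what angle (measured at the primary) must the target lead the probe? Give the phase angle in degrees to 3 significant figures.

φ = 91.6°

From Kepler's third law T² = 4π²r³/μ at r = 1.46×10^5 km, T = 41.5 hours = 41.5 × 3600 s = 1.494×10^5 s: μ = 4π²r³/T² = 5.50449×10^6 km³/s².
The Hohmann ellipse has a_t = (r₁ + r₂)/2 = 90900 km.
The half-period of the transfer ellipse is t = π√(a_t³/μ) = 36698 s.
Target angular speed ω₂ = √(μ/r₂³) = 4.2056×10^-5 rad/s.
Angle swept by the target during transfer: ω₂·t = 1.5434 rad = 88.43°.
Arrival is 180° from departure on the ellipse, so φ = 180° − 88.43° = 91.6°.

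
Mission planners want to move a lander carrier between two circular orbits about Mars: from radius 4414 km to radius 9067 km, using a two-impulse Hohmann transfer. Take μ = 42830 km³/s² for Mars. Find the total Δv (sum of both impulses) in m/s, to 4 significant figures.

Δv = 912.4 m/s

Semi-major axis of the transfer orbit: a_t = (4414 + 9067)/2 = 6740.5 km.
At r₁ the circular-orbit speed is v₁ = √(μ/r₁) = 3.1150 km/s.
Transfer-orbit speed at r₁ (vis-viva equation): v_p = √[μ(2/r₁ − 1/a_t)] = 3.6128 km/s.
First burn Δv₁ = |v_p − v₁| = 0.4978 km/s.
Circular speed at r₂: v₂ = √(μ/r₂) = 2.1734 km/s.
Transfer-orbit speed at r₂: v_a = √[μ(2/r₂ − 1/a_t)] = 1.7588 km/s.
Second burn Δv₂ = |v₂ − v_a| = 0.4146 km/s.
Total Δv = Δv₁ + Δv₂ = 0.9124 km/s.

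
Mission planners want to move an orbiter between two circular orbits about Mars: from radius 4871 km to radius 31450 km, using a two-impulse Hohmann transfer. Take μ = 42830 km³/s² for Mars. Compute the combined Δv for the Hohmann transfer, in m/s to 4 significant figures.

Δv = 1500 m/s

Transfer-ellipse semi-major axis a_t = (r₁ + r₂)/2 = (4871 + 31450)/2 = 18160.5 km.
Circular speed at r₁: v₁ = √(μ/r₁) = √(42830/4871) = 2.965275 km/s.
On the transfer ellipse at r₁, v² = μ(2/r − 1/a) gives v_p = √[μ(2/r₁ − 1/a_t)] = 3.902217 km/s.
First burn Δv₁ = |v_p − v₁| = 0.93694 km/s.
At r₂, v₂ = √(μ/r₂) = 1.167 km/s.
Transfer-orbit speed at r₂: v_a = √[μ(2/r₂ − 1/a_t)] = 0.6044 km/s.
Second burn Δv₂ = |v₂ − v_a| = 0.56260 km/s.
Total Δv = Δv₁ + Δv₂ = 1.500 km/s.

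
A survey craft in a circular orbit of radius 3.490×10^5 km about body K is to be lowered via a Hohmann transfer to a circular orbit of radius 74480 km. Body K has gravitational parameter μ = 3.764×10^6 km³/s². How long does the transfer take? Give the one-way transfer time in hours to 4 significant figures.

The Hohmann ellipse has a_t = (r₁ + r₂)/2 = 2.1174×10^5 km.
By Kepler's third law the transfer-orbit period is T = 2π√(a_t³/μ), so t = T/2 = 1.578×10^5 s.
Converting: 1.578×10^5 s ÷ 3600 s/hour = 43.83 hours.

t = 43.83 hours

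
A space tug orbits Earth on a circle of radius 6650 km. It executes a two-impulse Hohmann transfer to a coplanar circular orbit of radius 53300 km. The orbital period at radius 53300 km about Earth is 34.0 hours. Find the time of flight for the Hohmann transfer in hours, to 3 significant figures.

From Kepler's third law T² = 4π²r³/μ at r = 53300 km, T = 34.0 hours = 34.0 × 3600 s = 1.224×10^5 s: μ = 4π²r³/T² = 3.99005×10^5 km³/s².
Transfer-ellipse semi-major axis a_t = (r₁ + r₂)/2 = (6650 + 53300)/2 = 29975 km.
Half the transfer-orbit period gives t = π√(a_t³/μ) = 25810 s.
Converting: 25810 s ÷ 3600 s/hour = 7.17 hours.

t = 7.17 hours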